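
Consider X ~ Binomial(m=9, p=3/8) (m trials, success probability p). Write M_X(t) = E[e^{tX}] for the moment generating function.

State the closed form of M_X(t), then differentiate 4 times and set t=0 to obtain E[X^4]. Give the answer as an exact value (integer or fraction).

E[X^4] = M′′′′(0) = 75141/256

M_X(t) = (3*e^(t)/8 + 5/8)^9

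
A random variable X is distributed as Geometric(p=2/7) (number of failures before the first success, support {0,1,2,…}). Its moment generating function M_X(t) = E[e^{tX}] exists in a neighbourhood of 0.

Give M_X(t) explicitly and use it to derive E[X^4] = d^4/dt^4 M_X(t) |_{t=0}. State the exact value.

M_X(t) = 2/(7*(1 - 5*e^(t)/7))
D^4[M](t) = (-1250*e^(4*t) - 19250*e^(3*t) - 26950*e^(2*t) - 3430*e^(t))/(3125*e^(5*t) - 21875*e^(4*t) + 61250*e^(3*t) - 85750*e^(2*t) + 60025*e^(t) - 16807)

E[X^4] = D^4[M](0) = 1590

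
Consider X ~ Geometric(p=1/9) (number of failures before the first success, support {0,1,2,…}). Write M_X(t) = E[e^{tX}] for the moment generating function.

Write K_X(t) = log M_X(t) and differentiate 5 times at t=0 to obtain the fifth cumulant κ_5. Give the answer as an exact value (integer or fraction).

κ_5 = D^5[K](0) = 1058760

M_X(t) = 1/(9*(1 - 8*e^(t)/9))
K_X(t) = log M_X(t) = -log(1 - 8*e^(t)/9) - 2*log(3)
D^5[K](t) = (-36864*e^(4*t) - 456192*e^(3*t) - 513216*e^(2*t) - 52488*e^(t))/(32768*e^(5*t) - 184320*e^(4*t) + 414720*e^(3*t) - 466560*e^(2*t) + 262440*e^(t) - 59049)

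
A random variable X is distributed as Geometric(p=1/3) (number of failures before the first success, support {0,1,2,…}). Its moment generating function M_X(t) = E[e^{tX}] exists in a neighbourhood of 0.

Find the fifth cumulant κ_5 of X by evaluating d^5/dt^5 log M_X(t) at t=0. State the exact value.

κ_5 = d^5K/dt^5 |_{t=0} = 2190

M_X(t) = 1/(3*(1 - 2*e^(t)/3))
K_X(t) = log M_X(t) = -log(1 - 2*e^(t)/3) - log(3)
dK/dt = -2*e^(t)/(2*e^(t) - 3)
d^2K/dt^2 = 6*e^(t)/(4*e^(2*t) - 12*e^(t) + 9)
d^3K/dt^3 = (-12*e^(2*t) - 18*e^(t))/(8*e^(3*t) - 36*e^(2*t) + 54*e^(t) - 27)
d^4K/dt^4 = (24*e^(3*t) + 144*e^(2*t) + 54*e^(t))/(16*e^(4*t) - 96*e^(3*t) + 216*e^(2*t) - 216*e^(t) + 81)
d^5K/dt^5 = (-48*e^(4*t) - 792*e^(3*t) - 1188*e^(2*t) - 162*e^(t))/(32*e^(5*t) - 240*e^(4*t) + 720*e^(3*t) - 1080*e^(2*t) + 810*e^(t) - 243)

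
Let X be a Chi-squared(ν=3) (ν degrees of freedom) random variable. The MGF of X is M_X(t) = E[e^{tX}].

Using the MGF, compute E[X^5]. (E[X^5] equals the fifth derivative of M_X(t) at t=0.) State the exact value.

E[X^5] = M^(5)(0) = 10395

M_X(t) = (1 - 2*t)^(-3/2)
M^(5)(t) = 10395/(64*t^6*√(1 - 2*t) - 192*t^5*√(1 - 2*t) + 240*t^4*√(1 - 2*t) - 160*t^3*√(1 - 2*t) + 60*t^2*√(1 - 2*t) - 12*t*√(1 - 2*t) + √(1 - 2*t))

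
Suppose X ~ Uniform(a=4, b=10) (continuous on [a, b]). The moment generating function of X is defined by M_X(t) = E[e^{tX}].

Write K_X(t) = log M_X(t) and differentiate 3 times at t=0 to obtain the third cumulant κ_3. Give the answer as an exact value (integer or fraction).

M_X(t) = (e^(10*t) - e^(4*t))/(6*t)
K_X(t) = log M_X(t) = -log(t) + log(e^(10*t) - e^(4*t)) - log(6)
K^(3)(t) = (216*t^3*e^(12*t) + 216*t^3*e^(6*t) - 2*e^(18*t) + 6*e^(12*t) - 6*e^(6*t) + 2)/(t^3*e^(18*t) - 3*t^3*e^(12*t) + 3*t^3*e^(6*t) - t^3)

κ_3 = K^(3)(0) = 0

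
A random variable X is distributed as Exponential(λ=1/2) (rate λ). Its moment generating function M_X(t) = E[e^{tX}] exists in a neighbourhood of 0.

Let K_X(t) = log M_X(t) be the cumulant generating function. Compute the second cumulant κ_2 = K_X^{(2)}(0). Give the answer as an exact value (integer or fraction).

M_X(t) = 1/(2*(1/2 - t))
K_X(t) = log M_X(t) = -log(1/2 - t) - log(2)
K′(t) = -2/(2*t - 1)
K′′(t) = 4/(4*t^2 - 4*t + 1)

κ_2 = K′′(0) = 4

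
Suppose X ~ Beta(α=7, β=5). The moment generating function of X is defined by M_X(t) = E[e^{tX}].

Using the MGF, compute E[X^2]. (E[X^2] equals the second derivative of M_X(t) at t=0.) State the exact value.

E[X^2] = M′′(0) = 14/39

M_X(t) = ₁F₁(7; 12; t)
M′(t) = 7*₁F₁(8; 13; t)/12
M′′(t) = 14*₁F₁(9; 14; t)/39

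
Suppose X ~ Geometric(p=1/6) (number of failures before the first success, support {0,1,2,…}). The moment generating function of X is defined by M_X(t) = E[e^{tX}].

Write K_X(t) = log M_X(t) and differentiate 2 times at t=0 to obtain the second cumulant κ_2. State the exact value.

κ_2 = d^2K/dt^2 |_{t=0} = 30

M_X(t) = 1/(6*(1 - 5*e^(t)/6))
K_X(t) = log M_X(t) = -log(1 - 5*e^(t)/6) - log(6)
dK/dt = -5*e^(t)/(5*e^(t) - 6)
d^2K/dt^2 = 30*e^(t)/(25*e^(2*t) - 60*e^(t) + 36)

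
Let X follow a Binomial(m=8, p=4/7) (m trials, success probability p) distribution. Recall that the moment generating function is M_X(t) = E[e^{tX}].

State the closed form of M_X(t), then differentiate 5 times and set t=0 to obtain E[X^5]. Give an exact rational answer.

E[X^5] = M^(5)(0) = 9716576/2401

M_X(t) = (4*e^(t)/7 + 3/7)^8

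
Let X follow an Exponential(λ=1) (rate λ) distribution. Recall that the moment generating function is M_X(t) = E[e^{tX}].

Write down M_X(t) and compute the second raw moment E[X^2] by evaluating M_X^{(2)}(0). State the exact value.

E[X^2] = D^2[M](0) = 2

M_X(t) = 1/(1 - t)
D^2[M](t) = -2/(t^3 - 3*t^2 + 3*t - 1)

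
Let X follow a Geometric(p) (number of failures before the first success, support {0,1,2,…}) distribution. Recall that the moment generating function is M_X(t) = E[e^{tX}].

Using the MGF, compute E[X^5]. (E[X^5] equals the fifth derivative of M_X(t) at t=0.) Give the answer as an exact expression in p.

M_X(t) = p/(-(1 - p)*e^(t) + 1)

E[X^5] = M^(5)(0) = -1 + 31/p - 180/p^2 + 390/p^3 - 360/p^4 + 120/p^5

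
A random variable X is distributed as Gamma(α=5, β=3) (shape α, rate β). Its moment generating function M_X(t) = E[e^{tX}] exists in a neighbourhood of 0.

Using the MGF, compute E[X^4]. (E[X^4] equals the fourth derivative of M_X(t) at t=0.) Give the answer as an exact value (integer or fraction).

M_X(t) = 243/(3 - t)^5
M′(t) = 1215/(t^6 - 18*t^5 + 135*t^4 - 540*t^3 + 1215*t^2 - 1458*t + 729)
M′′(t) = -7290/(t^7 - 21*t^6 + 189*t^5 - 945*t^4 + 2835*t^3 - 5103*t^2 + 5103*t - 2187)
M′′′(t) = 51030/(t^8 - 24*t^7 + 252*t^6 - 1512*t^5 + 5670*t^4 - 13608*t^3 + 20412*t^2 - 17496*t + 6561)
M′′′′(t) = -408240/(t^9 - 27*t^8 + 324*t^7 - 2268*t^6 + 10206*t^5 - 30618*t^4 + 61236*t^3 - 78732*t^2 + 59049*t - 19683)

E[X^4] = M′′′′(0) = 560/27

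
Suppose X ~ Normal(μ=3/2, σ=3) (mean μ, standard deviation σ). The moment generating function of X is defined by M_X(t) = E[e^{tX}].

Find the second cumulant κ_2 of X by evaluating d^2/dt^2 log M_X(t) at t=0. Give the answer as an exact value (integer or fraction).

κ_2 = d^2K/dt^2 |_{t=0} = 9

M_X(t) = e^(9*t^2/2 + 3*t/2)
K_X(t) = log M_X(t) = 9*t^2/2 + 3*t/2
dK/dt = 9*t + 3/2
d^2K/dt^2 = 9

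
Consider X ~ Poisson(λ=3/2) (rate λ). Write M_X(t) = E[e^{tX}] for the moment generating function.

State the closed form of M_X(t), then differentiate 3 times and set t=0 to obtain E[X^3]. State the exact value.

E[X^3] = M′′′(0) = 93/8

M_X(t) = e^(3*e^(t)/2 - 3/2)
M′(t) = 3*e^(-3/2)*e^(t)*e^(3*e^(t)/2)/2
M′′(t) = (9*e^(2*t)*e^(3*e^(t)/2) + 6*e^(t)*e^(3*e^(t)/2))*e^(-3/2)/4
M′′′(t) = (27*e^(3*t)*e^(3*e^(t)/2) + 54*e^(2*t)*e^(3*e^(t)/2) + 12*e^(t)*e^(3*e^(t)/2))*e^(-3/2)/8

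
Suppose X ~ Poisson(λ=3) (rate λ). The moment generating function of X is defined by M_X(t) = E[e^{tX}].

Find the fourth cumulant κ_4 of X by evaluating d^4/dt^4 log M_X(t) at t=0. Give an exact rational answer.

M_X(t) = e^(3*e^(t) - 3)
K_X(t) = log M_X(t) = 3*e^(t) - 3
dK/dt = 3*e^(t)
d^2K/dt^2 = 3*e^(t)
d^3K/dt^3 = 3*e^(t)
d^4K/dt^4 = 3*e^(t)

κ_4 = d^4K/dt^4 |_{t=0} = 3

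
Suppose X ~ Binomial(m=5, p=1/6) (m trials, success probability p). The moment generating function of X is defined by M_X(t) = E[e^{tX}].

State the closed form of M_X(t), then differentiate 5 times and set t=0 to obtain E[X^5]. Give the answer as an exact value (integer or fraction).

M_X(t) = (e^(t)/6 + 5/6)^5
dM/dt = 5*e^(5*t)/7776 + 25*e^(4*t)/1944 + 125*e^(3*t)/1296 + 625*e^(2*t)/1944 + 3125*e^(t)/7776
d^2M/dt^2 = 25*e^(5*t)/7776 + 25*e^(4*t)/486 + 125*e^(3*t)/432 + 625*e^(2*t)/972 + 3125*e^(t)/7776
d^3M/dt^3 = 125*e^(5*t)/7776 + 50*e^(4*t)/243 + 125*e^(3*t)/144 + 625*e^(2*t)/486 + 3125*e^(t)/7776
d^4M/dt^4 = 625*e^(5*t)/7776 + 200*e^(4*t)/243 + 125*e^(3*t)/48 + 625*e^(2*t)/243 + 3125*e^(t)/7776
d^5M/dt^5 = 3125*e^(5*t)/7776 + 800*e^(4*t)/243 + 125*e^(3*t)/16 + 1250*e^(2*t)/243 + 3125*e^(t)/7776

E[X^5] = d^5M/dt^5 |_{t=0} = 5525/324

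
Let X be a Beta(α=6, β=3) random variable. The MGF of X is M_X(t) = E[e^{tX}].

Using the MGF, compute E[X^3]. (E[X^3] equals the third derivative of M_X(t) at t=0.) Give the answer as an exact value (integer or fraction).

E[X^3] = M^(3)(0) = 56/165

M_X(t) = ₁F₁(6; 9; t)
M^(3)(t) = 56*₁F₁(9; 12; t)/165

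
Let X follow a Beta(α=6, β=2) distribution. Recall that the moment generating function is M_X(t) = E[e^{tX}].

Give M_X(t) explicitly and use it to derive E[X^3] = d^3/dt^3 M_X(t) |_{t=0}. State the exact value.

E[X^3] = M^(3)(0) = 7/15

M_X(t) = ₁F₁(6; 8; t)
M^(3)(t) = 7*₁F₁(9; 11; t)/15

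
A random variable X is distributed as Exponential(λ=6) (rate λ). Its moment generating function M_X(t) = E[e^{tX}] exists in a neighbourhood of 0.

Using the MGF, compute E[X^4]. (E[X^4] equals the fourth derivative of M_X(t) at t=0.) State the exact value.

E[X^4] = D^4[M](0) = 1/54

M_X(t) = 6/(6 - t)
D^4[M](t) = -144/(t^5 - 30*t^4 + 360*t^3 - 2160*t^2 + 6480*t - 7776)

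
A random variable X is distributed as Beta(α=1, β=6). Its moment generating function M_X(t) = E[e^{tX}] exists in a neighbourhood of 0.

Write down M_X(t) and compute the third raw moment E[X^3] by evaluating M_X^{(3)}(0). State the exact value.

M_X(t) = ₁F₁(1; 7; t)
M′(t) = ₁F₁(2; 8; t)/7
M′′(t) = ₁F₁(3; 9; t)/28
M′′′(t) = ₁F₁(4; 10; t)/84

E[X^3] = M′′′(0) = 1/84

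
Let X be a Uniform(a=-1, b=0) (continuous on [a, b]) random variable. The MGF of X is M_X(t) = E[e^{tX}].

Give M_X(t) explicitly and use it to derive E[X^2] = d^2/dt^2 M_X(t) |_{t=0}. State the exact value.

E[X^2] = D^2[M](0) = 1/3

M_X(t) = (1 - e^(-t))/t
D^2[M](t) = (-t^2 - 2*t + 2*e^(t) - 2)*e^(-t)/t^3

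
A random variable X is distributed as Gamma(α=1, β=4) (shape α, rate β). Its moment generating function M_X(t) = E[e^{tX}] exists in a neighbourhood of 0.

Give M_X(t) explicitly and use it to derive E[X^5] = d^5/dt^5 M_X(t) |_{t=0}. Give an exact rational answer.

M_X(t) = 4/(4 - t)
M′(t) = 4/(t^2 - 8*t + 16)
M′′(t) = -8/(t^3 - 12*t^2 + 48*t - 64)
M′′′(t) = 24/(t^4 - 16*t^3 + 96*t^2 - 256*t + 256)
M′′′′(t) = -96/(t^5 - 20*t^4 + 160*t^3 - 640*t^2 + 1280*t - 1024)
M′′′′′(t) = 480/(t^6 - 24*t^5 + 240*t^4 - 1280*t^3 + 3840*t^2 - 6144*t + 4096)

E[X^5] = M′′′′′(0) = 15/128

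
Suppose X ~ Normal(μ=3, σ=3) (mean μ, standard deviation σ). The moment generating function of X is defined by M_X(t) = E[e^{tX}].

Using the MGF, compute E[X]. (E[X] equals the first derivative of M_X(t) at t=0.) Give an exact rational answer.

E[X] = D[M](0) = 3

M_X(t) = e^(9*t^2/2 + 3*t)
D[M](t) = 9*t*e^(3*t)*e^(9*t^2/2) + 3*e^(3*t)*e^(9*t^2/2)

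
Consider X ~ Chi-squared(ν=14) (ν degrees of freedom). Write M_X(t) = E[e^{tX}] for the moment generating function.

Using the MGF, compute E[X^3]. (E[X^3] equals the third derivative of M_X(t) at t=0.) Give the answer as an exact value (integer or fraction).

E[X^3] = M^(3)(0) = 4032

M_X(t) = (1 - 2*t)^(-7)
M^(3)(t) = 4032/(1024*t^10 - 5120*t^9 + 11520*t^8 - 15360*t^7 + 13440*t^6 - 8064*t^5 + 3360*t^4 - 960*t^3 + 180*t^2 - 20*t + 1)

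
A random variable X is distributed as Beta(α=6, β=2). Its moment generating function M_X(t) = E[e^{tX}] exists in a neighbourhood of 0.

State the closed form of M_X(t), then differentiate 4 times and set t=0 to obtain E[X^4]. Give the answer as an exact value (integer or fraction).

E[X^4] = M^(4)(0) = 21/55

M_X(t) = ₁F₁(6; 8; t)
M^(4)(t) = 21*₁F₁(10; 12; t)/55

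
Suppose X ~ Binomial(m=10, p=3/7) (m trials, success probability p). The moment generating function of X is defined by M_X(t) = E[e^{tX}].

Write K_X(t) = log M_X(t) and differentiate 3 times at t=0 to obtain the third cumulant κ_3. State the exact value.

M_X(t) = (3*e^(t)/7 + 4/7)^10
K_X(t) = log M_X(t) = 10*log(3*e^(t)/7 + 4/7)
dK/dt = 30*e^(t)/(3*e^(t) + 4)
d^2K/dt^2 = 120*e^(t)/(9*e^(2*t) + 24*e^(t) + 16)
d^3K/dt^3 = (-360*e^(2*t) + 480*e^(t))/(27*e^(3*t) + 108*e^(2*t) + 144*e^(t) + 64)

κ_3 = d^3K/dt^3 |_{t=0} = 120/343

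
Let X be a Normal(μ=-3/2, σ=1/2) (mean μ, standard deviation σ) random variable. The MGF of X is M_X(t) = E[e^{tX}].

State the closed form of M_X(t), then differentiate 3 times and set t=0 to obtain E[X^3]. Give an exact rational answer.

E[X^3] = D^3[M](0) = -9/2

M_X(t) = e^(t^2/8 - 3*t/2)
D^3[M](t) = (t^3*e^(t^2/8) - 18*t^2*e^(t^2/8) + 120*t*e^(t^2/8) - 288*e^(t^2/8))*e^(-3*t/2)/64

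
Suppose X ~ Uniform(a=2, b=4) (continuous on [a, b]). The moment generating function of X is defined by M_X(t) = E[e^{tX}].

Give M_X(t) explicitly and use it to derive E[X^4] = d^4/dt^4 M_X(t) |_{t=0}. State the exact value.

E[X^4] = d^4M/dt^4 |_{t=0} = 496/5

M_X(t) = (e^(4*t) - e^(2*t))/(2*t)
dM/dt = (4*t*e^(4*t) - 2*t*e^(2*t) - e^(4*t) + e^(2*t))/(2*t^2)
d^2M/dt^2 = (8*t^2*e^(4*t) - 2*t^2*e^(2*t) - 4*t*e^(4*t) + 2*t*e^(2*t) + e^(4*t) - e^(2*t))/t^3
d^3M/dt^3 = (32*t^3*e^(4*t) - 4*t^3*e^(2*t) - 24*t^2*e^(4*t) + 6*t^2*e^(2*t) + 12*t*e^(4*t) - 6*t*e^(2*t) - 3*e^(4*t) + 3*e^(2*t))/t^4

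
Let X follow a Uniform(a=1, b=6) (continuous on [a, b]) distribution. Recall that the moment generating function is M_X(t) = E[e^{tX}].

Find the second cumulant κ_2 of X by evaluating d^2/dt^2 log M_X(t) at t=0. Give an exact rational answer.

M_X(t) = (e^(6*t) - e^(t))/(5*t)
K_X(t) = log M_X(t) = -log(t) + log(e^(6*t) - e^(t)) - log(5)
K^(2)(t) = (-25*t^2*e^(5*t) + e^(10*t) - 2*e^(5*t) + 1)/(t^2*e^(10*t) - 2*t^2*e^(5*t) + t^2)

κ_2 = K^(2)(0) = 25/12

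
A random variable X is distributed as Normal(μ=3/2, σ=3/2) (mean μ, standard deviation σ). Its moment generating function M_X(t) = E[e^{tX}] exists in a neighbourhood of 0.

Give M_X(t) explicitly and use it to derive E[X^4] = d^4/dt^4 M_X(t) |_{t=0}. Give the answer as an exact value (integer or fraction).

M_X(t) = e^(9*t^2/8 + 3*t/2)

E[X^4] = D^4[M](0) = 405/8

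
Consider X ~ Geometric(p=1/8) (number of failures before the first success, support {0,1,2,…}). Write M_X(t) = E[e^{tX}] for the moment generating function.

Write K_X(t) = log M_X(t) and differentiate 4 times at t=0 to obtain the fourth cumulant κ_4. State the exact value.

M_X(t) = 1/(8*(1 - 7*e^(t)/8))
K_X(t) = log M_X(t) = -log(1 - 7*e^(t)/8) - 3*log(2)
D^4[K](t) = (2744*e^(3*t) + 12544*e^(2*t) + 3584*e^(t))/(2401*e^(4*t) - 10976*e^(3*t) + 18816*e^(2*t) - 14336*e^(t) + 4096)

κ_4 = D^4[K](0) = 18872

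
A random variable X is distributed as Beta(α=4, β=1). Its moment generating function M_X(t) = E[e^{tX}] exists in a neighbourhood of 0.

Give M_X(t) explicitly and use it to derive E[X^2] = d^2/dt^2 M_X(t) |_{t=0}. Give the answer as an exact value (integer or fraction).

M_X(t) = ₁F₁(4; 5; t)
M^(2)(t) = 2*₁F₁(6; 7; t)/3

E[X^2] = M^(2)(0) = 2/3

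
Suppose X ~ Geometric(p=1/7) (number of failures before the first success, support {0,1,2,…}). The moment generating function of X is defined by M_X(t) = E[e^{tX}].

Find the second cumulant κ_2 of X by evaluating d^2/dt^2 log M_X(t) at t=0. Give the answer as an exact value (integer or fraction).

M_X(t) = 1/(7*(1 - 6*e^(t)/7))
K_X(t) = log M_X(t) = -log(1 - 6*e^(t)/7) - log(7)
dK/dt = -6*e^(t)/(6*e^(t) - 7)
d^2K/dt^2 = 42*e^(t)/(36*e^(2*t) - 84*e^(t) + 49)

κ_2 = d^2K/dt^2 |_{t=0} = 42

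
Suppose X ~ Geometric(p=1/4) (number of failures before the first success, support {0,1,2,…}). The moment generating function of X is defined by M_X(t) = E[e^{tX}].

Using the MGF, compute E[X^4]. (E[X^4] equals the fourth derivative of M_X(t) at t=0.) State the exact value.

M_X(t) = 1/(4*(1 - 3*e^(t)/4))
M^(4)(t) = (-81*e^(4*t) - 1188*e^(3*t) - 1584*e^(2*t) - 192*e^(t))/(243*e^(5*t) - 1620*e^(4*t) + 4320*e^(3*t) - 5760*e^(2*t) + 3840*e^(t) - 1024)

E[X^4] = M^(4)(0) = 3045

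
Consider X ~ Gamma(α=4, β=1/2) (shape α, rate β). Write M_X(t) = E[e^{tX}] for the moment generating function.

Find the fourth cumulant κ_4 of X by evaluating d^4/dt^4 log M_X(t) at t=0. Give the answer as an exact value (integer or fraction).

κ_4 = K^(4)(0) = 384

M_X(t) = 1/(16*(1/2 - t)^4)
K_X(t) = log M_X(t) = -4*log(1/2 - t) - 4*log(2)
K^(4)(t) = 384/(16*t^4 - 32*t^3 + 24*t^2 - 8*t + 1)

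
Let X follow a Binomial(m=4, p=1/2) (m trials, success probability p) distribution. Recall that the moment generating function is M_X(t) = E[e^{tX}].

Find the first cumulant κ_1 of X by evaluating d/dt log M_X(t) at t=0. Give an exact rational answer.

M_X(t) = (e^(t)/2 + 1/2)^4
K_X(t) = log M_X(t) = 4*log(e^(t)/2 + 1/2)
K′(t) = 4*e^(t)/(e^(t) + 1)

κ_1 = K′(0) = 2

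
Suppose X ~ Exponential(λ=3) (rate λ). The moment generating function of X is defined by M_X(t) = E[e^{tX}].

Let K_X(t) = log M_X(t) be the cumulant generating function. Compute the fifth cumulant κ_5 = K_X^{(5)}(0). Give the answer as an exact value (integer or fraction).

κ_5 = K^(5)(0) = 8/81

M_X(t) = 3/(3 - t)
K_X(t) = log M_X(t) = -log(3 - t) + log(3)
K^(5)(t) = -24/(t^5 - 15*t^4 + 90*t^3 - 270*t^2 + 405*t - 243)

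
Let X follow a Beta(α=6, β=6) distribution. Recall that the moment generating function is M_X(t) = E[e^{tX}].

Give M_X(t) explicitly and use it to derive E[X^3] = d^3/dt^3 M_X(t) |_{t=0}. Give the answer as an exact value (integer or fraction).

M_X(t) = ₁F₁(6; 12; t)
D^3[M](t) = 2*₁F₁(9; 15; t)/13

E[X^3] = D^3[M](0) = 2/13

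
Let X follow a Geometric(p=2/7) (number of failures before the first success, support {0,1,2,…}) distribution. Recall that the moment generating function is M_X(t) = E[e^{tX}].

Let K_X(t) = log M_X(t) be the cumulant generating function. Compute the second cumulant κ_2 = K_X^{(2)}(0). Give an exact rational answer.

κ_2 = K^(2)(0) = 35/4

M_X(t) = 2/(7*(1 - 5*e^(t)/7))
K_X(t) = log M_X(t) = -log(1 - 5*e^(t)/7) - log(7) + log(2)
K^(2)(t) = 35*e^(t)/(25*e^(2*t) - 70*e^(t) + 49)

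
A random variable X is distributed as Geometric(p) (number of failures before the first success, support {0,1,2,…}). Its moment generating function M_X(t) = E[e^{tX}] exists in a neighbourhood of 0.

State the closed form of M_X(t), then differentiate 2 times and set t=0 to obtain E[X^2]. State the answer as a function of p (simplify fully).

M_X(t) = p/(-(1 - p)*e^(t) + 1)

E[X^2] = D^2[M](0) = 1 - 3/p + 2/p^2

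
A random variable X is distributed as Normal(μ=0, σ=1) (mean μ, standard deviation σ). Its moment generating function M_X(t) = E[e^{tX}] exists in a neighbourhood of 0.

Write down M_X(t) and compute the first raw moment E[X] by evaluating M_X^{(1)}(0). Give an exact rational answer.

E[X] = D[M](0) = 0

M_X(t) = e^(t^2/2)
D[M](t) = t*e^(t^2/2)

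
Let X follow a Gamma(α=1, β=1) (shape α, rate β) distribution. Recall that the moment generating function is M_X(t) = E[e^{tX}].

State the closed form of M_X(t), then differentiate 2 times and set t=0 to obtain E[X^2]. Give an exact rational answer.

M_X(t) = 1/(1 - t)
D^2[M](t) = -2/(t^3 - 3*t^2 + 3*t - 1)

E[X^2] = D^2[M](0) = 2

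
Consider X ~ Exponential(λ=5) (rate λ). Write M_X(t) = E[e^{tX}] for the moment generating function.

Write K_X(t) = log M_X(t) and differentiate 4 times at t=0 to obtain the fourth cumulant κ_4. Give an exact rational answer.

M_X(t) = 5/(5 - t)
K_X(t) = log M_X(t) = -log(5 - t) + log(5)
dK/dt = -1/(t - 5)
d^2K/dt^2 = 1/(t^2 - 10*t + 25)
d^3K/dt^3 = -2/(t^3 - 15*t^2 + 75*t - 125)
d^4K/dt^4 = 6/(t^4 - 20*t^3 + 150*t^2 - 500*t + 625)

κ_4 = d^4K/dt^4 |_{t=0} = 6/625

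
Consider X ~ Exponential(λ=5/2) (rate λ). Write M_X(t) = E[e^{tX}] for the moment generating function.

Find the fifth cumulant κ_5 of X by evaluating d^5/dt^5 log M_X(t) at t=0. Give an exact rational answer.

κ_5 = K^(5)(0) = 768/3125

M_X(t) = 5/(2*(5/2 - t))
K_X(t) = log M_X(t) = -log(5/2 - t) - log(2) + log(5)
K^(5)(t) = -768/(32*t^5 - 400*t^4 + 2000*t^3 - 5000*t^2 + 6250*t - 3125)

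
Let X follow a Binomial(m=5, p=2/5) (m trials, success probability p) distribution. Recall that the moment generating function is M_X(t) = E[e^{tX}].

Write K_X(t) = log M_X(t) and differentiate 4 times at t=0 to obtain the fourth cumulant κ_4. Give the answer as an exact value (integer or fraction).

M_X(t) = (2*e^(t)/5 + 3/5)^5
K_X(t) = log M_X(t) = 5*log(2*e^(t)/5 + 3/5)
K^(4)(t) = (120*e^(3*t) - 720*e^(2*t) + 270*e^(t))/(16*e^(4*t) + 96*e^(3*t) + 216*e^(2*t) + 216*e^(t) + 81)

κ_4 = K^(4)(0) = -66/125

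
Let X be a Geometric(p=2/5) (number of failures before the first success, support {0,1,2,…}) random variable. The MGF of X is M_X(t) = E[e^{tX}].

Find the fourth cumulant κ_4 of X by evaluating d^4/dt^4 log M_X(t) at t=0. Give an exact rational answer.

κ_4 = d^4K/dt^4 |_{t=0} = 705/8

M_X(t) = 2/(5*(1 - 3*e^(t)/5))
K_X(t) = log M_X(t) = -log(1 - 3*e^(t)/5) - log(5) + log(2)
dK/dt = -3*e^(t)/(3*e^(t) - 5)
d^2K/dt^2 = 15*e^(t)/(9*e^(2*t) - 30*e^(t) + 25)
d^3K/dt^3 = (-45*e^(2*t) - 75*e^(t))/(27*e^(3*t) - 135*e^(2*t) + 225*e^(t) - 125)
d^4K/dt^4 = (135*e^(3*t) + 900*e^(2*t) + 375*e^(t))/(81*e^(4*t) - 540*e^(3*t) + 1350*e^(2*t) - 1500*e^(t) + 625)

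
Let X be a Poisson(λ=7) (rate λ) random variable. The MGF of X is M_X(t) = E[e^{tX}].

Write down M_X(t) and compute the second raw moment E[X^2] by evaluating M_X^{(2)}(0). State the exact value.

M_X(t) = e^(7*e^(t) - 7)
M′(t) = 7*e^(-7)*e^(t)*e^(7*e^(t))
M′′(t) = (49*e^(2*t)*e^(7*e^(t)) + 7*e^(t)*e^(7*e^(t)))*e^(-7)

E[X^2] = M′′(0) = 56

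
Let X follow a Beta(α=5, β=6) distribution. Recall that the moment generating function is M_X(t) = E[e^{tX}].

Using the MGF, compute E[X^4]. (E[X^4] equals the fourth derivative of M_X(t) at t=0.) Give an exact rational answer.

E[X^4] = M′′′′(0) = 10/143

M_X(t) = ₁F₁(5; 11; t)
M′(t) = 5*₁F₁(6; 12; t)/11
M′′(t) = 5*₁F₁(7; 13; t)/22
M′′′(t) = 35*₁F₁(8; 14; t)/286
M′′′′(t) = 10*₁F₁(9; 15; t)/143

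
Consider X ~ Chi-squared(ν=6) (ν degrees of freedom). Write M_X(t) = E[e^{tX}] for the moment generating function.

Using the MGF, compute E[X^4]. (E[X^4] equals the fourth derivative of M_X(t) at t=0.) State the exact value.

M_X(t) = (1 - 2*t)^(-3)
M′(t) = 6/(16*t^4 - 32*t^3 + 24*t^2 - 8*t + 1)
M′′(t) = -48/(32*t^5 - 80*t^4 + 80*t^3 - 40*t^2 + 10*t - 1)
M′′′(t) = 480/(64*t^6 - 192*t^5 + 240*t^4 - 160*t^3 + 60*t^2 - 12*t + 1)
M′′′′(t) = -5760/(128*t^7 - 448*t^6 + 672*t^5 - 560*t^4 + 280*t^3 - 84*t^2 + 14*t - 1)

E[X^4] = M′′′′(0) = 5760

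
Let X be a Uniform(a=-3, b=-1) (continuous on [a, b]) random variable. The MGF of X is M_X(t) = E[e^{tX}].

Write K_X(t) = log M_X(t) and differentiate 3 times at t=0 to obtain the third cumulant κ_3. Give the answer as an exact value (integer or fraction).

κ_3 = d^3K/dt^3 |_{t=0} = 0

M_X(t) = (e^(-t) - e^(-3*t))/(2*t)
K_X(t) = log M_X(t) = -log(t) + log(e^(-t) - e^(-3*t)) - log(2)
dK/dt = (-t*e^(2*t) + 3*t - e^(2*t) + 1)/(t*e^(2*t) - t)
d^2K/dt^2 = (-4*t^2*e^(2*t) + e^(4*t) - 2*e^(2*t) + 1)/(t^2*e^(4*t) - 2*t^2*e^(2*t) + t^2)
d^3K/dt^3 = (8*t^3*e^(4*t) + 8*t^3*e^(2*t) - 2*e^(6*t) + 6*e^(4*t) - 6*e^(2*t) + 2)/(t^3*e^(6*t) - 3*t^3*e^(4*t) + 3*t^3*e^(2*t) - t^3)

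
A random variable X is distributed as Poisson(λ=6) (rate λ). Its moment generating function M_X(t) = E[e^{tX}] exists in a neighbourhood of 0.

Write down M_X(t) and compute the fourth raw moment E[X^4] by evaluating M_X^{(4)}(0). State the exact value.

E[X^4] = D^4[M](0) = 2850

M_X(t) = e^(6*e^(t) - 6)
D^4[M](t) = (1296*e^(4*t)*e^(6*e^(t)) + 1296*e^(3*t)*e^(6*e^(t)) + 252*e^(2*t)*e^(6*e^(t)) + 6*e^(t)*e^(6*e^(t)))*e^(-6)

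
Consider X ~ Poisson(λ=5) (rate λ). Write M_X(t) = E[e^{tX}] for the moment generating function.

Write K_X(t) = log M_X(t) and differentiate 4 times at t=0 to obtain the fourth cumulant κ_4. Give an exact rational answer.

κ_4 = D^4[K](0) = 5

M_X(t) = e^(5*e^(t) - 5)
K_X(t) = log M_X(t) = 5*e^(t) - 5
D^4[K](t) = 5*e^(t)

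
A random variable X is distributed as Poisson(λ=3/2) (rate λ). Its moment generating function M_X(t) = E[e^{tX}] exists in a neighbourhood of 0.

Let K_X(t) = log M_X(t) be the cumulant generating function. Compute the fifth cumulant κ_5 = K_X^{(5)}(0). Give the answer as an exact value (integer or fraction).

M_X(t) = e^(3*e^(t)/2 - 3/2)
K_X(t) = log M_X(t) = 3*e^(t)/2 - 3/2
D^5[K](t) = 3*e^(t)/2

κ_5 = D^5[K](0) = 3/2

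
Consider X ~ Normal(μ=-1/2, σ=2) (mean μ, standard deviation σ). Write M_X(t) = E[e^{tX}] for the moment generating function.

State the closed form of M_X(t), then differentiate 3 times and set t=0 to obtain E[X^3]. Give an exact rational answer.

E[X^3] = M^(3)(0) = -49/8

M_X(t) = e^(2*t^2 - t/2)
M^(3)(t) = (512*t^3*e^(2*t^2) - 192*t^2*e^(2*t^2) + 408*t*e^(2*t^2) - 49*e^(2*t^2))*e^(-t/2)/8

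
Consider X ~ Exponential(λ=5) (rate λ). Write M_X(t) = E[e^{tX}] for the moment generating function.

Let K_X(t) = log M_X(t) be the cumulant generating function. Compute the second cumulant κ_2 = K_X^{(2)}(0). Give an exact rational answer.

M_X(t) = 5/(5 - t)
K_X(t) = log M_X(t) = -log(5 - t) + log(5)
K′(t) = -1/(t - 5)
K′′(t) = 1/(t^2 - 10*t + 25)

κ_2 = K′′(0) = 1/25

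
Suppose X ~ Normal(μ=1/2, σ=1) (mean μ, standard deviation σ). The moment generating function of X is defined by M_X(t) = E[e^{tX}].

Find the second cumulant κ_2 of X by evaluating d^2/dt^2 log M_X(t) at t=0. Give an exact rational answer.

M_X(t) = e^(t^2/2 + t/2)
K_X(t) = log M_X(t) = t^2/2 + t/2
D^2[K](t) = 1

κ_2 = D^2[K](0) = 1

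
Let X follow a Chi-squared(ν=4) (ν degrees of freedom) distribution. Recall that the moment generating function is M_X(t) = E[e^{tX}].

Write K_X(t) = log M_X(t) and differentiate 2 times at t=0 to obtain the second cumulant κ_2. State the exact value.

M_X(t) = (1 - 2*t)^(-2)
K_X(t) = log M_X(t) = -2*log(1 - 2*t)
K′(t) = -4/(2*t - 1)
K′′(t) = 8/(4*t^2 - 4*t + 1)

κ_2 = K′′(0) = 8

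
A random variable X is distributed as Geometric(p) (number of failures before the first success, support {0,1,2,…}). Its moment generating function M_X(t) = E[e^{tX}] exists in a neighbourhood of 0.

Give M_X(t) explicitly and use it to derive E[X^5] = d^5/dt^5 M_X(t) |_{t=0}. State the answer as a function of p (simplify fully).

E[X^5] = d^5M/dt^5 |_{t=0} = -1 + 31/p - 180/p^2 + 390/p^3 - 360/p^4 + 120/p^5

M_X(t) = p/(-(1 - p)*e^(t) + 1)
dM/dt = (-p^2*e^(t) + p*e^(t))/(p^2*e^(2*t) - 2*p*e^(2*t) + 2*p*e^(t) + e^(2*t) - 2*e^(t) + 1)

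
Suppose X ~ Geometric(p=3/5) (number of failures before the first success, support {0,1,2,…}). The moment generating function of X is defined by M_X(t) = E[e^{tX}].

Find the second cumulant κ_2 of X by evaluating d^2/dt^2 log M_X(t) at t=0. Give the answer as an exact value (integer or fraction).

M_X(t) = 3/(5*(1 - 2*e^(t)/5))
K_X(t) = log M_X(t) = -log(1 - 2*e^(t)/5) - log(5) + log(3)
dK/dt = -2*e^(t)/(2*e^(t) - 5)
d^2K/dt^2 = 10*e^(t)/(4*e^(2*t) - 20*e^(t) + 25)

κ_2 = d^2K/dt^2 |_{t=0} = 10/9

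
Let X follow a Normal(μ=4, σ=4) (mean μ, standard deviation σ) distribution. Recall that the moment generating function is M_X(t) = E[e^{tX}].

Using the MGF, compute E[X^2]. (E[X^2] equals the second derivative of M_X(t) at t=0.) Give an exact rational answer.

E[X^2] = D^2[M](0) = 32

M_X(t) = e^(8*t^2 + 4*t)
D^2[M](t) = 256*t^2*e^(4*t)*e^(8*t^2) + 128*t*e^(4*t)*e^(8*t^2) + 32*e^(4*t)*e^(8*t^2)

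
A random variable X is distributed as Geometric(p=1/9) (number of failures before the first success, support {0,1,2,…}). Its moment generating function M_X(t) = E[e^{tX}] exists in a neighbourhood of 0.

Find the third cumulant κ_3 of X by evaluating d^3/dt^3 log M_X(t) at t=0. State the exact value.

M_X(t) = 1/(9*(1 - 8*e^(t)/9))
K_X(t) = log M_X(t) = -log(1 - 8*e^(t)/9) - 2*log(3)
dK/dt = -8*e^(t)/(8*e^(t) - 9)
d^2K/dt^2 = 72*e^(t)/(64*e^(2*t) - 144*e^(t) + 81)
d^3K/dt^3 = (-576*e^(2*t) - 648*e^(t))/(512*e^(3*t) - 1728*e^(2*t) + 1944*e^(t) - 729)

κ_3 = d^3K/dt^3 |_{t=0} = 1224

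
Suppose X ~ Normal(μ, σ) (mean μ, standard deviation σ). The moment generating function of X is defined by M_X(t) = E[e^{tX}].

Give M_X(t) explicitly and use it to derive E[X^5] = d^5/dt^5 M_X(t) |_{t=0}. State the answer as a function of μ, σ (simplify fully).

E[X^5] = M′′′′′(0) = μ*(μ^4 + 10*μ^2*σ^2 + 15*σ^4)

M_X(t) = e^(μ*t + σ^2*t^2/2)
M′(t) = μ*e^(μ*t)*e^(σ^2*t^2/2) + σ^2*t*e^(μ*t)*e^(σ^2*t^2/2)
M′′(t) = μ^2*e^(μ*t)*e^(σ^2*t^2/2) + 2*μ*σ^2*t*e^(μ*t)*e^(σ^2*t^2/2) + σ^4*t^2*e^(μ*t)*e^(σ^2*t^2/2) + σ^2*e^(μ*t)*e^(σ^2*t^2/2)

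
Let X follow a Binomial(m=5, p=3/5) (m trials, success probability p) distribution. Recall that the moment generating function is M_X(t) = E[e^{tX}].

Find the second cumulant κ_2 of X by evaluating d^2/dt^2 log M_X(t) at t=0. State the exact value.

M_X(t) = (3*e^(t)/5 + 2/5)^5
K_X(t) = log M_X(t) = 5*log(3*e^(t)/5 + 2/5)
K′(t) = 15*e^(t)/(3*e^(t) + 2)
K′′(t) = 30*e^(t)/(9*e^(2*t) + 12*e^(t) + 4)

κ_2 = K′′(0) = 6/5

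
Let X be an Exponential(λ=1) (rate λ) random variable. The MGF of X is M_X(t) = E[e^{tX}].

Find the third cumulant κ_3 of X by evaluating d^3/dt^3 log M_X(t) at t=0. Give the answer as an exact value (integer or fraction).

M_X(t) = 1/(1 - t)
K_X(t) = log M_X(t) = -log(1 - t)
D^3[K](t) = -2/(t^3 - 3*t^2 + 3*t - 1)

κ_3 = D^3[K](0) = 2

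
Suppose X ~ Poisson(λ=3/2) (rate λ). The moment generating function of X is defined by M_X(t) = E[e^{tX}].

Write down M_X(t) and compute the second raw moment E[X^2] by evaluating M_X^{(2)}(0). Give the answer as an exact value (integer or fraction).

M_X(t) = e^(3*e^(t)/2 - 3/2)
D^2[M](t) = (9*e^(2*t)*e^(3*e^(t)/2) + 6*e^(t)*e^(3*e^(t)/2))*e^(-3/2)/4

E[X^2] = D^2[M](0) = 15/4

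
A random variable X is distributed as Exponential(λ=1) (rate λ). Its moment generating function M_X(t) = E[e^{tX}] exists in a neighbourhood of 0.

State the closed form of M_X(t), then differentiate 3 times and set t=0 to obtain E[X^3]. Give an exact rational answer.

E[X^3] = M′′′(0) = 6

M_X(t) = 1/(1 - t)
M′(t) = 1/(t^2 - 2*t + 1)
M′′(t) = -2/(t^3 - 3*t^2 + 3*t - 1)
M′′′(t) = 6/(t^4 - 4*t^3 + 6*t^2 - 4*t + 1)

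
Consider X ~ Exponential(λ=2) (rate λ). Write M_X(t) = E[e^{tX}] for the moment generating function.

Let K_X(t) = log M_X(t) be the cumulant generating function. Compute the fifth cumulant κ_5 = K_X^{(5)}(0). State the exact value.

κ_5 = D^5[K](0) = 3/4

M_X(t) = 2/(2 - t)
K_X(t) = log M_X(t) = -log(2 - t) + log(2)
D^5[K](t) = -24/(t^5 - 10*t^4 + 40*t^3 - 80*t^2 + 80*t - 32)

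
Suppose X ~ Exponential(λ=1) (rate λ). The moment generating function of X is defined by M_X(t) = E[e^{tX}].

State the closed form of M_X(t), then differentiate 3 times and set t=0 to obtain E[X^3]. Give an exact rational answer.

M_X(t) = 1/(1 - t)
dM/dt = 1/(t^2 - 2*t + 1)
d^2M/dt^2 = -2/(t^3 - 3*t^2 + 3*t - 1)
d^3M/dt^3 = 6/(t^4 - 4*t^3 + 6*t^2 - 4*t + 1)

E[X^3] = d^3M/dt^3 |_{t=0} = 6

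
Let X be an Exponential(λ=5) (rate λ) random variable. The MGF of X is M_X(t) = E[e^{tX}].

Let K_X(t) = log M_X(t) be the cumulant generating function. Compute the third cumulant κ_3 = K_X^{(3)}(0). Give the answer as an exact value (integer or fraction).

κ_3 = D^3[K](0) = 2/125

M_X(t) = 5/(5 - t)
K_X(t) = log M_X(t) = -log(5 - t) + log(5)
D^3[K](t) = -2/(t^3 - 15*t^2 + 75*t - 125)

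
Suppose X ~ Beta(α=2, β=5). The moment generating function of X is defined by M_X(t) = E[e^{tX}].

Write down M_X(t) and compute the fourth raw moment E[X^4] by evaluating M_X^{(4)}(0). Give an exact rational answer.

E[X^4] = M^(4)(0) = 1/42

M_X(t) = ₁F₁(2; 7; t)
M^(4)(t) = ₁F₁(6; 11; t)/42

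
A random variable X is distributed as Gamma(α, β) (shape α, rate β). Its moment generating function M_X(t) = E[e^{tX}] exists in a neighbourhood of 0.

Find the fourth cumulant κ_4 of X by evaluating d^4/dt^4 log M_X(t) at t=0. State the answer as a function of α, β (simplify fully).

M_X(t) = (β/(β - t))^α
K_X(t) = log M_X(t) = α*(log(β) - log(β - t))
K′(t) = -α/(-β + t)
K′′(t) = α/(β^2 - 2*β*t + t^2)
K′′′(t) = -2*α/(-β^3 + 3*β^2*t - 3*β*t^2 + t^3)
K′′′′(t) = 6*α/(β^4 - 4*β^3*t + 6*β^2*t^2 - 4*β*t^3 + t^4)

κ_4 = K′′′′(0) = 6*α/β^4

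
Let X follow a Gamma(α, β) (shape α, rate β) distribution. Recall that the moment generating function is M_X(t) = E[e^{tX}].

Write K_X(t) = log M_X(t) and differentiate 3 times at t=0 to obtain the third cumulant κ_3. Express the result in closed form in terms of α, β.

M_X(t) = (β/(β - t))^α
K_X(t) = log M_X(t) = α*(log(β) - log(β - t))
D^3[K](t) = -2*α/(-β^3 + 3*β^2*t - 3*β*t^2 + t^3)

κ_3 = D^3[K](0) = 2*α/β^3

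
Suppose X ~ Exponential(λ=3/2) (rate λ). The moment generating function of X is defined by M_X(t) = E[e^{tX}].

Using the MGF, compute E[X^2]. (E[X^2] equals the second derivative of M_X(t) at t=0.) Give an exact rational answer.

E[X^2] = M^(2)(0) = 8/9

M_X(t) = 3/(2*(3/2 - t))
M^(2)(t) = -24/(8*t^3 - 36*t^2 + 54*t - 27)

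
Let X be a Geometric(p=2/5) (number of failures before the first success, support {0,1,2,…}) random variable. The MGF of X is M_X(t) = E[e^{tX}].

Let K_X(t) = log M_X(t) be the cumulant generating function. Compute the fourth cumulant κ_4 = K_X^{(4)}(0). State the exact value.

κ_4 = K^(4)(0) = 705/8

M_X(t) = 2/(5*(1 - 3*e^(t)/5))
K_X(t) = log M_X(t) = -log(1 - 3*e^(t)/5) - log(5) + log(2)
K^(4)(t) = (135*e^(3*t) + 900*e^(2*t) + 375*e^(t))/(81*e^(4*t) - 540*e^(3*t) + 1350*e^(2*t) - 1500*e^(t) + 625)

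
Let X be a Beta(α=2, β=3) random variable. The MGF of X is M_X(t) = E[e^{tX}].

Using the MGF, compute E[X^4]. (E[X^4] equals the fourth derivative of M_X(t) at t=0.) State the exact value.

E[X^4] = d^4M/dt^4 |_{t=0} = 1/14

M_X(t) = ₁F₁(2; 5; t)
dM/dt = 2*₁F₁(3; 6; t)/5
d^2M/dt^2 = ₁F₁(4; 7; t)/5
d^3M/dt^3 = 4*₁F₁(5; 8; t)/35
d^4M/dt^4 = ₁F₁(6; 9; t)/14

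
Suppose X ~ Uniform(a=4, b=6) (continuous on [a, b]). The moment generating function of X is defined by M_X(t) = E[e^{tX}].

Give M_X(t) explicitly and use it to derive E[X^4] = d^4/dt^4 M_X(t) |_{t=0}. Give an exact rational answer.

E[X^4] = M^(4)(0) = 3376/5

M_X(t) = (e^(6*t) - e^(4*t))/(2*t)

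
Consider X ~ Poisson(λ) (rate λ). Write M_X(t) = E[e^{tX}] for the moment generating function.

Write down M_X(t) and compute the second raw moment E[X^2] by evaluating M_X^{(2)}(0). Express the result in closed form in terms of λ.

E[X^2] = D^2[M](0) = λ*(λ + 1)

M_X(t) = e^(λ*(e^(t) - 1))
D^2[M](t) = (λ^2*e^(2*t)*e^(λ*e^(t)) + λ*e^(t)*e^(λ*e^(t)))*e^(-λ)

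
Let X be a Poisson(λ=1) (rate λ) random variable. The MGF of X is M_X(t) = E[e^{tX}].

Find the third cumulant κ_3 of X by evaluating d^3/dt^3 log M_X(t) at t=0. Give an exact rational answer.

κ_3 = D^3[K](0) = 1

M_X(t) = e^(e^(t) - 1)
K_X(t) = log M_X(t) = e^(t) - 1
D^3[K](t) = e^(t)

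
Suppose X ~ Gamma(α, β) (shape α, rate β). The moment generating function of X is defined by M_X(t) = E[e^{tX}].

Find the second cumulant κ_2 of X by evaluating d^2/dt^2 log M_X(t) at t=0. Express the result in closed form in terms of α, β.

κ_2 = d^2K/dt^2 |_{t=0} = α/β^2

M_X(t) = (β/(β - t))^α
K_X(t) = log M_X(t) = α*(log(β) - log(β - t))
dK/dt = -α/(-β + t)
d^2K/dt^2 = α/(β^2 - 2*β*t + t^2)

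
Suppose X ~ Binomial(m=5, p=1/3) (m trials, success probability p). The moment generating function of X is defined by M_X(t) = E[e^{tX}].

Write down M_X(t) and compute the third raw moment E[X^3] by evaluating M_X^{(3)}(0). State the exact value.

E[X^3] = D^3[M](0) = 95/9

M_X(t) = (e^(t)/3 + 2/3)^5
D^3[M](t) = 125*e^(5*t)/243 + 640*e^(4*t)/243 + 40*e^(3*t)/9 + 640*e^(2*t)/243 + 80*e^(t)/243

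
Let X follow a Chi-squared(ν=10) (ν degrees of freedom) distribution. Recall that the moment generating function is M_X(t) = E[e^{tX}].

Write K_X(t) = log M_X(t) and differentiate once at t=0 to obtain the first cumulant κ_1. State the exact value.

M_X(t) = (1 - 2*t)^(-5)
K_X(t) = log M_X(t) = -5*log(1 - 2*t)
K^(1)(t) = -10/(2*t - 1)

κ_1 = K^(1)(0) = 10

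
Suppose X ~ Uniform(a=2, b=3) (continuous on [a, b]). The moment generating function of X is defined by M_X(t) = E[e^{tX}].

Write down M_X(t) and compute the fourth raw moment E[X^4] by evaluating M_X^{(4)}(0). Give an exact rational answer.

E[X^4] = M′′′′(0) = 211/5

M_X(t) = (e^(3*t) - e^(2*t))/t
M′(t) = (3*t*e^(3*t) - 2*t*e^(2*t) - e^(3*t) + e^(2*t))/t^2
M′′(t) = (9*t^2*e^(3*t) - 4*t^2*e^(2*t) - 6*t*e^(3*t) + 4*t*e^(2*t) + 2*e^(3*t) - 2*e^(2*t))/t^3
M′′′(t) = (27*t^3*e^(3*t) - 8*t^3*e^(2*t) - 27*t^2*e^(3*t) + 12*t^2*e^(2*t) + 18*t*e^(3*t) - 12*t*e^(2*t) - 6*e^(3*t) + 6*e^(2*t))/t^4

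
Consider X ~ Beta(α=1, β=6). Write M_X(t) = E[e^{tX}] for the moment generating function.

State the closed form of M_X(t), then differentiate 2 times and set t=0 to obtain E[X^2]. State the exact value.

M_X(t) = ₁F₁(1; 7; t)
D^2[M](t) = ₁F₁(3; 9; t)/28

E[X^2] = D^2[M](0) = 1/28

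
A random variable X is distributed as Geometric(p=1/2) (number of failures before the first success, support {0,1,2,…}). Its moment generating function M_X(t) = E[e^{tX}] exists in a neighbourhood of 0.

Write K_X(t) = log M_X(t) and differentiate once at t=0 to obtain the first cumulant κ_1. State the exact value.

M_X(t) = 1/(2*(1 - e^(t)/2))
K_X(t) = log M_X(t) = -log(1 - e^(t)/2) - log(2)
dK/dt = -e^(t)/(e^(t) - 2)

κ_1 = dK/dt |_{t=0} = 1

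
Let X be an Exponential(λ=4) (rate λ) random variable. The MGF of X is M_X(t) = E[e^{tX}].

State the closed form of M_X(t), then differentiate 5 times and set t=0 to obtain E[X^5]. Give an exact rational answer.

M_X(t) = 4/(4 - t)
D^5[M](t) = 480/(t^6 - 24*t^5 + 240*t^4 - 1280*t^3 + 3840*t^2 - 6144*t + 4096)

E[X^5] = D^5[M](0) = 15/128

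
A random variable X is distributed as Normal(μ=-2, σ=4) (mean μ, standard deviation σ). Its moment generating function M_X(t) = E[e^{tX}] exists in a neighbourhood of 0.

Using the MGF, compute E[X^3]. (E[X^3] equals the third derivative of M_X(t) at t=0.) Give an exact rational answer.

M_X(t) = e^(8*t^2 - 2*t)
M^(3)(t) = (4096*t^3*e^(8*t^2) - 1536*t^2*e^(8*t^2) + 960*t*e^(8*t^2) - 104*e^(8*t^2))*e^(-2*t)

E[X^3] = M^(3)(0) = -104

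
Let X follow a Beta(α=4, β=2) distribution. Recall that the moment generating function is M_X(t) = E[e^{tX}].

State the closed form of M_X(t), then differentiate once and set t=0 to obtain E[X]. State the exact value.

E[X] = M′(0) = 2/3

M_X(t) = ₁F₁(4; 6; t)
M′(t) = 2*₁F₁(5; 7; t)/3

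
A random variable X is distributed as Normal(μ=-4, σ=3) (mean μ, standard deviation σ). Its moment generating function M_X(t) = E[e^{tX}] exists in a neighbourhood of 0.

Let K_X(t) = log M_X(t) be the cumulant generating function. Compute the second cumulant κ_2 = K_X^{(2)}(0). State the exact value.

M_X(t) = e^(9*t^2/2 - 4*t)
K_X(t) = log M_X(t) = 9*t^2/2 - 4*t
K^(2)(t) = 9

κ_2 = K^(2)(0) = 9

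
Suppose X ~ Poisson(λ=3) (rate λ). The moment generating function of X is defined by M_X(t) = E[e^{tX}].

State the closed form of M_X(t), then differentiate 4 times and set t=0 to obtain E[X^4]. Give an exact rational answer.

M_X(t) = e^(3*e^(t) - 3)
M′(t) = 3*e^(-3)*e^(t)*e^(3*e^(t))
M′′(t) = (9*e^(2*t)*e^(3*e^(t)) + 3*e^(t)*e^(3*e^(t)))*e^(-3)
M′′′(t) = (27*e^(3*t)*e^(3*e^(t)) + 27*e^(2*t)*e^(3*e^(t)) + 3*e^(t)*e^(3*e^(t)))*e^(-3)
M′′′′(t) = (81*e^(4*t)*e^(3*e^(t)) + 162*e^(3*t)*e^(3*e^(t)) + 63*e^(2*t)*e^(3*e^(t)) + 3*e^(t)*e^(3*e^(t)))*e^(-3)

E[X^4] = M′′′′(0) = 309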